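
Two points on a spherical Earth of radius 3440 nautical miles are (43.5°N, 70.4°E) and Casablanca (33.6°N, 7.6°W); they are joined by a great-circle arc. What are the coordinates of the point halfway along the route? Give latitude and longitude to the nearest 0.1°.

≈ (45.7°N, 28.2°E)

Convert each endpoint to a unit vector on the sphere (x = cos φ cos λ, y = cos φ sin λ, z = sin φ).
The central angle between the endpoints is δ = arccos(p₁·p₂) ≈ 1.040 rad (59.6°).
Interpolate at f = 1/2 with slerp weights a = sin((1−f)δ)/sin δ ≈ 0.576, b = sin(fδ)/sin δ ≈ 0.576.
p = a·p₁ + b·p₂ ≈ (0.616, 0.330, 0.715); φ = arcsin(p_z) ≈ 45.67°, λ = atan2(p_y, p_x) ≈ 28.20°.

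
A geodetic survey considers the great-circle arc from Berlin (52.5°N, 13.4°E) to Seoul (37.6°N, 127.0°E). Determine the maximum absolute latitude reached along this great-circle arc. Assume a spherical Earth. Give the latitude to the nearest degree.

≈ 62°N

The great circle lies in the plane with unit normal n̂ = (p₁ × p₂)/|p₁ × p₂|.
Here n̂_z ≈ +0.462; the vertex latitude is φ_max = arccos|n̂_z| ≈ 62.5°.
Check via Clairaut: cos φ_max = |cos φ₁| · sin C = cos(52.5°)·sin(49.4°) ≈ 0.462, again giving ≈ 62.5°.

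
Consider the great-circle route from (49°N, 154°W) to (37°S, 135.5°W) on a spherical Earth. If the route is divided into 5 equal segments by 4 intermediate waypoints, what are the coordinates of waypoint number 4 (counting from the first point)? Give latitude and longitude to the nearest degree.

≈ (20°S, 139°W)

Write both endpoints as unit vectors p₁, p₂ with components (cos φ cos λ, cos φ sin λ, sin φ).
The central angle between the endpoints is δ = arccos(p₁·p₂) ≈ 1.528 rad (87.6°).
Interpolate at f = 4/5 with slerp weights a = sin((1−f)δ)/sin δ ≈ 0.301, b = sin(fδ)/sin δ ≈ 0.941.
p = a·p₁ + b·p₂ ≈ (-0.713, -0.613, -0.339); φ = arcsin(p_z) ≈ -19.81°, λ = atan2(p_y, p_x) ≈ -139.32°.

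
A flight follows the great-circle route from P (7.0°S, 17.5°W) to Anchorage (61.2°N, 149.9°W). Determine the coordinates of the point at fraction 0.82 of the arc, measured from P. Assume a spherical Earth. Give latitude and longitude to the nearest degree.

≈ (67°N, 103°W)

Convert each endpoint to a unit vector on the sphere (x = cos φ cos λ, y = cos φ sin λ, z = sin φ).
The central angle between the endpoints is δ = arccos(p₁·p₂) ≈ 2.014 rad (115.4°).
Interpolate at f = 0.82 with slerp weights a = sin((1−f)δ)/sin δ ≈ 0.393, b = sin(fδ)/sin δ ≈ 1.104.
p = a·p₁ + b·p₂ ≈ (-0.088, -0.384, 0.919); φ = arcsin(p_z) ≈ 66.81°, λ = atan2(p_y, p_x) ≈ -102.94°.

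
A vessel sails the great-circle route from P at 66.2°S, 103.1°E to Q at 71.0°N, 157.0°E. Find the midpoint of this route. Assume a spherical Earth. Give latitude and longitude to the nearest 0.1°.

≈ 2.7°N, 126.9°E

Write both endpoints as unit vectors p₁, p₂ with components (cos φ cos λ, cos φ sin λ, sin φ).
The central angle between the endpoints is δ = arccos(p₁·p₂) ≈ 2.478 rad (142.0°).
Interpolate at f = 1/2 with slerp weights a = sin((1−f)δ)/sin δ ≈ 1.535, b = sin(fδ)/sin δ ≈ 1.535.
p = a·p₁ + b·p₂ ≈ (-0.600, 0.798, 0.047); φ = arcsin(p_z) ≈ 2.69°, λ = atan2(p_y, p_x) ≈ 126.94°.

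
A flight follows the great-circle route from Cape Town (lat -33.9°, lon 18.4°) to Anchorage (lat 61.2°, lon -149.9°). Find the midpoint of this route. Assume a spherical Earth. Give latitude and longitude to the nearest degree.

≈ lat 41°, lon 3°

Convert each endpoint to a unit vector on the sphere (x = cos φ cos λ, y = cos φ sin λ, z = sin φ).
The central angle between the endpoints is δ = arccos(p₁·p₂) ≈ 2.647 rad (151.7°).
Interpolate at f = 1/2 with slerp weights a = sin((1−f)δ)/sin δ ≈ 2.044, b = sin(fδ)/sin δ ≈ 2.044.
p = a·p₁ + b·p₂ ≈ (0.758, 0.042, 0.651); φ = arcsin(p_z) ≈ 40.62°, λ = atan2(p_y, p_x) ≈ 3.15°.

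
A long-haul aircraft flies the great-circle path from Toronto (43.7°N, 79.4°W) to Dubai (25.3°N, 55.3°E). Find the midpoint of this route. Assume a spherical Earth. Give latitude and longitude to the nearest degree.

≈ 60°N, 3°E

Write both endpoints as unit vectors p₁, p₂ with components (cos φ cos λ, cos φ sin λ, sin φ).
The central angle between the endpoints is δ = arccos(p₁·p₂) ≈ 1.736 rad (99.5°).
Interpolate at f = 1/2 with slerp weights a = sin((1−f)δ)/sin δ ≈ 0.774, b = sin(fδ)/sin δ ≈ 0.774.
p = a·p₁ + b·p₂ ≈ (0.501, 0.025, 0.865); φ = arcsin(p_z) ≈ 59.89°, λ = atan2(p_y, p_x) ≈ 2.89°.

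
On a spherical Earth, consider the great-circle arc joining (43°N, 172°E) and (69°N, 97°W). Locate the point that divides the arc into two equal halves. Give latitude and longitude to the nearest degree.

≈ (63°N, 162°W)

Convert each endpoint to a unit vector on the sphere (x = cos φ cos λ, y = cos φ sin λ, z = sin φ).
The central angle between the endpoints is δ = arccos(p₁·p₂) ≈ 0.887 rad (50.8°).
Interpolate at f = 1/2 with slerp weights a = sin((1−f)δ)/sin δ ≈ 0.553, b = sin(fδ)/sin δ ≈ 0.553.
p = a·p₁ + b·p₂ ≈ (-0.425, -0.141, 0.894); φ = arcsin(p_z) ≈ 63.41°, λ = atan2(p_y, p_x) ≈ -161.70°.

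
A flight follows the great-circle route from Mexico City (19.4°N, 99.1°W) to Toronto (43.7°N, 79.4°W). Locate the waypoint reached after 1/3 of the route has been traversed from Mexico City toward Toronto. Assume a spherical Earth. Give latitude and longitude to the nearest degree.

From cos δ = sin φ₁ sin φ₂ + cos φ₁ cos φ₂ cos Δλ, the central angle is δ ≈ 0.513 rad (29.4°).
Interpolate at f = 1/3 with slerp weights a = sin((1−f)δ)/sin δ ≈ 0.683, b = sin(fδ)/sin δ ≈ 0.347.
p = a·p₁ + b·p₂ ≈ (-0.056, -0.883, 0.466); φ = arcsin(p_z) ≈ 27.81°, λ = atan2(p_y, p_x) ≈ -93.62°.

≈ (28°N, 94°W)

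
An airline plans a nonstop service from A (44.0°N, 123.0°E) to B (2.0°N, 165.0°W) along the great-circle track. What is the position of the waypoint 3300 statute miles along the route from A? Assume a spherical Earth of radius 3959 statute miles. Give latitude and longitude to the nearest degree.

Write both endpoints as unit vectors p₁, p₂ with components (cos φ cos λ, cos φ sin λ, sin φ).
The central angle between the endpoints is δ = arccos(p₁·p₂) ≈ 1.322 rad (75.7°). The total great-circle distance is δ·R ≈ 1.322 × 3959 ≈ 5233 mi, so the target fraction is f = 3300/5233 ≈ 0.631.
Interpolate at f ≈ 0.631 with slerp weights a = sin((1−f)δ)/sin δ ≈ 0.484, b = sin(fδ)/sin δ ≈ 0.764.
p = a·p₁ + b·p₂ ≈ (-0.927, 0.094, 0.363); φ = arcsin(p_z) ≈ 21.28°, λ = atan2(p_y, p_x) ≈ 174.18°.

≈ (21°N, 174°E)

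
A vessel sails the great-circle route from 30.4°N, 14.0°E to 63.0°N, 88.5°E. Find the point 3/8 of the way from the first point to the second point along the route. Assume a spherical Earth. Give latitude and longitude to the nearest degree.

≈ 47°N, 30°E

Write both endpoints as unit vectors p₁, p₂ with components (cos φ cos λ, cos φ sin λ, sin φ).
The central angle between the endpoints is δ = arccos(p₁·p₂) ≈ 0.982 rad (56.3°).
Interpolate at f = 3/8 with slerp weights a = sin((1−f)δ)/sin δ ≈ 0.693, b = sin(fδ)/sin δ ≈ 0.433.
p = a·p₁ + b·p₂ ≈ (0.585, 0.341, 0.736); φ = arcsin(p_z) ≈ 47.40°, λ = atan2(p_y, p_x) ≈ 30.25°.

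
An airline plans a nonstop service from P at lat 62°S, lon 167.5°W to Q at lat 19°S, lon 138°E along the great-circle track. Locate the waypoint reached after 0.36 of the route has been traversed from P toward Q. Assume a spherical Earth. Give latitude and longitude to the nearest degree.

≈ lat 50°S, lon 163°E

Convert each endpoint to a unit vector on the sphere (x = cos φ cos λ, y = cos φ sin λ, z = sin φ).
The central angle between the endpoints is δ = arccos(p₁·p₂) ≈ 0.994 rad (57.0°).
Interpolate at f = 0.36 with slerp weights a = sin((1−f)δ)/sin δ ≈ 0.709, b = sin(fδ)/sin δ ≈ 0.418.
p = a·p₁ + b·p₂ ≈ (-0.618, 0.192, -0.762); φ = arcsin(p_z) ≈ -49.63°, λ = atan2(p_y, p_x) ≈ 162.72°.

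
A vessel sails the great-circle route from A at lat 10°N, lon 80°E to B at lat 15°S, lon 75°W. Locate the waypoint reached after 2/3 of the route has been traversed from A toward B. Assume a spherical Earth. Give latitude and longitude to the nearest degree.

Convert each endpoint to a unit vector on the sphere (x = cos φ cos λ, y = cos φ sin λ, z = sin φ).
The central angle between the endpoints is δ = arccos(p₁·p₂) ≈ 2.707 rad (155.1°).
Interpolate at f = 2/3 with slerp weights a = sin((1−f)δ)/sin δ ≈ 1.864, b = sin(fδ)/sin δ ≈ 2.311.
p = a·p₁ + b·p₂ ≈ (0.896, -0.348, -0.274); φ = arcsin(p_z) ≈ -15.92°, λ = atan2(p_y, p_x) ≈ -21.21°.

≈ lat 16°S, lon 21°W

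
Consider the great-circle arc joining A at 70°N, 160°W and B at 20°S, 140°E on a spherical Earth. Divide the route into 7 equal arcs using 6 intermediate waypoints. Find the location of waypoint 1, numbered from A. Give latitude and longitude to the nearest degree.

≈ 60°N, 176°E

Convert each endpoint to a unit vector on the sphere (x = cos φ cos λ, y = cos φ sin λ, z = sin φ).
The central angle between the endpoints is δ = arccos(p₁·p₂) ≈ 1.732 rad (99.2°).
Interpolate at f = 1/7 with slerp weights a = sin((1−f)δ)/sin δ ≈ 1.009, b = sin(fδ)/sin δ ≈ 0.248.
p = a·p₁ + b·p₂ ≈ (-0.503, 0.032, 0.864); φ = arcsin(p_z) ≈ 59.73°, λ = atan2(p_y, p_x) ≈ 176.38°.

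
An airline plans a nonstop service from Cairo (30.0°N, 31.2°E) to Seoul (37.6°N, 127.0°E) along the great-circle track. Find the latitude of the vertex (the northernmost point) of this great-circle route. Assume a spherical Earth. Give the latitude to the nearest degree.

The great circle lies in the plane with unit normal n̂ = (p₁ × p₂)/|p₁ × p₂|.
Here n̂_z ≈ +0.702; the vertex latitude is φ_max = arccos|n̂_z| ≈ 45.4°.
Check via Clairaut: cos φ_max = |cos φ₁| · sin C = cos(30.0°)·sin(54.2°) ≈ 0.702, again giving ≈ 45.4°.

≈ 45°N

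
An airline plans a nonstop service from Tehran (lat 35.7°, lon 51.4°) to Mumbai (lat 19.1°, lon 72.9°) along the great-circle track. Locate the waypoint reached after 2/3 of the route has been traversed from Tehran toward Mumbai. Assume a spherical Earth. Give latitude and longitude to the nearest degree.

Write both endpoints as unit vectors p₁, p₂ with components (cos φ cos λ, cos φ sin λ, sin φ).
The central angle between the endpoints is δ = arccos(p₁·p₂) ≈ 0.440 rad (25.2°).
Interpolate at f = 2/3 with slerp weights a = sin((1−f)δ)/sin δ ≈ 0.343, b = sin(fδ)/sin δ ≈ 0.679.
p = a·p₁ + b·p₂ ≈ (0.362, 0.831, 0.422); φ = arcsin(p_z) ≈ 24.98°, λ = atan2(p_y, p_x) ≈ 66.43°.

≈ lat 25°, lon 66°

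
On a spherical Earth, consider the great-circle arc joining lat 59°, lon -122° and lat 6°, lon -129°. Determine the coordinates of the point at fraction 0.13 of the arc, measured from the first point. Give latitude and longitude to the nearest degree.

Write both endpoints as unit vectors p₁, p₂ with components (cos φ cos λ, cos φ sin λ, sin φ).
The central angle between the endpoints is δ = arccos(p₁·p₂) ≈ 0.930 rad (53.3°).
Interpolate at f = 0.13 with slerp weights a = sin((1−f)δ)/sin δ ≈ 0.903, b = sin(fδ)/sin δ ≈ 0.150.
p = a·p₁ + b·p₂ ≈ (-0.341, -0.511, 0.790); φ = arcsin(p_z) ≈ 52.14°, λ = atan2(p_y, p_x) ≈ -123.70°.

≈ lat 52°, lon -124°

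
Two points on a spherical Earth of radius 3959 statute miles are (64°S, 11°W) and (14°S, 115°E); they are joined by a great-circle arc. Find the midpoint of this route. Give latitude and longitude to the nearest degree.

Convert each endpoint to a unit vector on the sphere (x = cos φ cos λ, y = cos φ sin λ, z = sin φ).
The central angle between the endpoints is δ = arccos(p₁·p₂) ≈ 1.603 rad (91.9°).
Interpolate at f = 1/2 with slerp weights a = sin((1−f)δ)/sin δ ≈ 0.719, b = sin(fδ)/sin δ ≈ 0.719.
p = a·p₁ + b·p₂ ≈ (0.015, 0.572, -0.820); φ = arcsin(p_z) ≈ -55.09°, λ = atan2(p_y, p_x) ≈ 88.54°.

≈ (55°S, 89°E)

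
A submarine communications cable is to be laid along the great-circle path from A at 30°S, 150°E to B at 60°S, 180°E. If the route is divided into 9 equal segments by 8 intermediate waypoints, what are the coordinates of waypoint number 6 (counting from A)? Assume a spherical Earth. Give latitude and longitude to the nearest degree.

≈ 51°S, 166°E

Write both endpoints as unit vectors p₁, p₂ with components (cos φ cos λ, cos φ sin λ, sin φ).
The central angle between the endpoints is δ = arccos(p₁·p₂) ≈ 0.630 rad (36.1°).
Interpolate at f = 6/9 with slerp weights a = sin((1−f)δ)/sin δ ≈ 0.354, b = sin(fδ)/sin δ ≈ 0.692.
p = a·p₁ + b·p₂ ≈ (-0.611, 0.153, -0.776); φ = arcsin(p_z) ≈ -50.92°, λ = atan2(p_y, p_x) ≈ 165.93°.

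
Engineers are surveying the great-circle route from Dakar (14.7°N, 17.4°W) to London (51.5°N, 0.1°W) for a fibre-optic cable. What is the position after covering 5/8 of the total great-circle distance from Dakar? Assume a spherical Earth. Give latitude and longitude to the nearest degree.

The haversine formula gives a central angle δ ≈ 0.686 rad (39.3°) between the endpoints.
Interpolate at f = 5/8 with slerp weights a = sin((1−f)δ)/sin δ ≈ 0.402, b = sin(fδ)/sin δ ≈ 0.656.
p = a·p₁ + b·p₂ ≈ (0.779, -0.117, 0.616); φ = arcsin(p_z) ≈ 38.00°, λ = atan2(p_y, p_x) ≈ -8.53°.

≈ 38°N, 9°W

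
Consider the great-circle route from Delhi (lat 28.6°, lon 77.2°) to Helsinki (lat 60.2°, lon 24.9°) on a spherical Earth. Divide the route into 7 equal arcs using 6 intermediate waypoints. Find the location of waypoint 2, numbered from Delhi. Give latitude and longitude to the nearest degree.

≈ lat 40°, lon 68°

Write both endpoints as unit vectors p₁, p₂ with components (cos φ cos λ, cos φ sin λ, sin φ).
The central angle between the endpoints is δ = arccos(p₁·p₂) ≈ 0.820 rad (47.0°).
Interpolate at f = 2/7 with slerp weights a = sin((1−f)δ)/sin δ ≈ 0.756, b = sin(fδ)/sin δ ≈ 0.318.
p = a·p₁ + b·p₂ ≈ (0.290, 0.714, 0.637); φ = arcsin(p_z) ≈ 39.60°, λ = atan2(p_y, p_x) ≈ 67.87°.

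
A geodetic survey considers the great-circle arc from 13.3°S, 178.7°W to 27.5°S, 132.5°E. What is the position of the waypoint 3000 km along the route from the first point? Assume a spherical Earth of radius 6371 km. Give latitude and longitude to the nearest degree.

Write both endpoints as unit vectors p₁, p₂ with components (cos φ cos λ, cos φ sin λ, sin φ).
The central angle between the endpoints is δ = arccos(p₁·p₂) ≈ 0.830 rad (47.6°). The total great-circle distance is δ·R ≈ 0.830 × 6371 ≈ 5288 km, so the target fraction is f = 3000/5288 ≈ 0.567.
Interpolate at f ≈ 0.567 with slerp weights a = sin((1−f)δ)/sin δ ≈ 0.476, b = sin(fδ)/sin δ ≈ 0.615.
p = a·p₁ + b·p₂ ≈ (-0.832, 0.392, -0.393); φ = arcsin(p_z) ≈ -23.17°, λ = atan2(p_y, p_x) ≈ 154.80°.

≈ 23°S, 155°E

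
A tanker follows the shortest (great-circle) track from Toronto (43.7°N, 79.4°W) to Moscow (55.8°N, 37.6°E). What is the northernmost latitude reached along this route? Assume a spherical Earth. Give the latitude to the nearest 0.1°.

≈ 66.9°N

The great circle lies in the plane with unit normal n̂ = (p₁ × p₂)/|p₁ × p₂|.
Here n̂_z ≈ +0.393; the vertex latitude is φ_max = arccos|n̂_z| ≈ 66.9°.
Check via Clairaut: cos φ_max = |cos φ₁| · sin C = cos(43.7°)·sin(32.9°) ≈ 0.393, again giving ≈ 66.9°.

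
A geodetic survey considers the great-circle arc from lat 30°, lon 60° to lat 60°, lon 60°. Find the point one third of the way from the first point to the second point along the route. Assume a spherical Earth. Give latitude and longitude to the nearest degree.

Write both endpoints as unit vectors p₁, p₂ with components (cos φ cos λ, cos φ sin λ, sin φ).
The central angle between the endpoints is δ = arccos(p₁·p₂) ≈ 0.524 rad (30.0°).
Interpolate at f = 1/3 with slerp weights a = sin((1−f)δ)/sin δ ≈ 0.684, b = sin(fδ)/sin δ ≈ 0.347.
p = a·p₁ + b·p₂ ≈ (0.383, 0.663, 0.643); φ = arcsin(p_z) ≈ 40.00°, λ = atan2(p_y, p_x) ≈ 60.00°.

≈ lat 40°, lon 60°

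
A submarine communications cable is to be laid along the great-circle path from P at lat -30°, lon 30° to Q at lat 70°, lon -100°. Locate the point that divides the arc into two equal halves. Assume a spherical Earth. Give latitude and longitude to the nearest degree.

≈ lat 32°, lon 8°

Convert each endpoint to a unit vector on the sphere (x = cos φ cos λ, y = cos φ sin λ, z = sin φ).
The central angle between the endpoints is δ = arccos(p₁·p₂) ≈ 2.292 rad (131.3°).
Interpolate at f = 1/2 with slerp weights a = sin((1−f)δ)/sin δ ≈ 1.213, b = sin(fδ)/sin δ ≈ 1.213.
p = a·p₁ + b·p₂ ≈ (0.838, 0.117, 0.533); φ = arcsin(p_z) ≈ 32.23°, λ = atan2(p_y, p_x) ≈ 7.93°.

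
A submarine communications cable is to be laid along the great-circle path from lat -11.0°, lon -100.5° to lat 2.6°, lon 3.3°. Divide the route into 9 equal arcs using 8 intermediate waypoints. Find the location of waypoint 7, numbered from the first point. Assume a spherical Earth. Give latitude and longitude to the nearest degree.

≈ lat -2°, lon -19°

Convert each endpoint to a unit vector on the sphere (x = cos φ cos λ, y = cos φ sin λ, z = sin φ).
The central angle between the endpoints is δ = arccos(p₁·p₂) ≈ 1.816 rad (104.0°).
Interpolate at f = 7/9 with slerp weights a = sin((1−f)δ)/sin δ ≈ 0.405, b = sin(fδ)/sin δ ≈ 1.018.
p = a·p₁ + b·p₂ ≈ (0.943, -0.332, -0.031); φ = arcsin(p_z) ≈ -1.78°, λ = atan2(p_y, p_x) ≈ -19.41°.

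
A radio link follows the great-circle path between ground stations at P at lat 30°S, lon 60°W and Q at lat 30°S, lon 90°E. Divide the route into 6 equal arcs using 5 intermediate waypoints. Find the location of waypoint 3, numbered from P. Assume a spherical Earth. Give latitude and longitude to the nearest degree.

≈ lat 66°S, lon 15°E

From cos δ = sin φ₁ sin φ₂ + cos φ₁ cos φ₂ cos Δλ, the central angle is δ ≈ 1.982 rad (113.5°).
Interpolate at f = 3/6 with slerp weights a = sin((1−f)δ)/sin δ ≈ 0.913, b = sin(fδ)/sin δ ≈ 0.913.
p = a·p₁ + b·p₂ ≈ (0.395, 0.106, -0.913); φ = arcsin(p_z) ≈ -65.85°, λ = atan2(p_y, p_x) ≈ 15.00°.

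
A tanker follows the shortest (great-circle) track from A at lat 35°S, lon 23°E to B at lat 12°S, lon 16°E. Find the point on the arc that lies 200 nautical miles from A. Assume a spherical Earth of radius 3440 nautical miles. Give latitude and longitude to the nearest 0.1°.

Write both endpoints as unit vectors p₁, p₂ with components (cos φ cos λ, cos φ sin λ, sin φ).
The central angle between the endpoints is δ = arccos(p₁·p₂) ≈ 0.416 rad (23.9°). The total great-circle distance is δ·R ≈ 0.416 × 3440 ≈ 1433 nmi, so the target fraction is f = 200/1433 ≈ 0.140.
Interpolate at f ≈ 0.140 with slerp weights a = sin((1−f)δ)/sin δ ≈ 0.867, b = sin(fδ)/sin δ ≈ 0.144.
p = a·p₁ + b·p₂ ≈ (0.789, 0.316, -0.527); φ = arcsin(p_z) ≈ -31.81°, λ = atan2(p_y, p_x) ≈ 21.85°.

≈ lat 31.8°S, lon 21.8°E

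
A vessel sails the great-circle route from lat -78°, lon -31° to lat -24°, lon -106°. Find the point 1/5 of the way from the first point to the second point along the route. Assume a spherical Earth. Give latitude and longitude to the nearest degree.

Convert each endpoint to a unit vector on the sphere (x = cos φ cos λ, y = cos φ sin λ, z = sin φ).
The central angle between the endpoints is δ = arccos(p₁·p₂) ≈ 1.107 rad (63.4°).
Interpolate at f = 1/5 with slerp weights a = sin((1−f)δ)/sin δ ≈ 0.866, b = sin(fδ)/sin δ ≈ 0.246.
p = a·p₁ + b·p₂ ≈ (0.092, -0.308, -0.947); φ = arcsin(p_z) ≈ -71.22°, λ = atan2(p_y, p_x) ≈ -73.31°.

≈ lat -71°, lon -73°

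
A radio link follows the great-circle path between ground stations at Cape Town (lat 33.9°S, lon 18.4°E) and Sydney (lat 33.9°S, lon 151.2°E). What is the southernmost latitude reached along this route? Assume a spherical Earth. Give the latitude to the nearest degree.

The great circle lies in the plane with unit normal n̂ = (p₁ × p₂)/|p₁ × p₂|.
Here n̂_z ≈ +0.512; the vertex latitude is φ_max = arccos|n̂_z| ≈ 59.2°.

≈ 59°S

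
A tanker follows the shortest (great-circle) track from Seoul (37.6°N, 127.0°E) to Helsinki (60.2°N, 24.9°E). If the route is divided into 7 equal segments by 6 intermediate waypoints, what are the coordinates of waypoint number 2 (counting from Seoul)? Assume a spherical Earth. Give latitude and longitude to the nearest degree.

≈ 52°N, 111°E

Write both endpoints as unit vectors p₁, p₂ with components (cos φ cos λ, cos φ sin λ, sin φ).
The central angle between the endpoints is δ = arccos(p₁·p₂) ≈ 1.107 rad (63.5°).
Interpolate at f = 2/7 with slerp weights a = sin((1−f)δ)/sin δ ≈ 0.795, b = sin(fδ)/sin δ ≈ 0.348.
p = a·p₁ + b·p₂ ≈ (-0.222, 0.576, 0.787); φ = arcsin(p_z) ≈ 51.89°, λ = atan2(p_y, p_x) ≈ 111.10°.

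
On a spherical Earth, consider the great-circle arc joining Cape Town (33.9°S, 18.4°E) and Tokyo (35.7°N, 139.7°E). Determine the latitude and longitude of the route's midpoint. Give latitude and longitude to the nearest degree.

Convert each endpoint to a unit vector on the sphere (x = cos φ cos λ, y = cos φ sin λ, z = sin φ).
The central angle between the endpoints is δ = arccos(p₁·p₂) ≈ 2.313 rad (132.5°).
Interpolate at f = 1/2 with slerp weights a = sin((1−f)δ)/sin δ ≈ 1.242, b = sin(fδ)/sin δ ≈ 1.242.
p = a·p₁ + b·p₂ ≈ (0.209, 0.977, 0.032); φ = arcsin(p_z) ≈ 1.84°, λ = atan2(p_y, p_x) ≈ 77.94°.

≈ (2°N, 78°E)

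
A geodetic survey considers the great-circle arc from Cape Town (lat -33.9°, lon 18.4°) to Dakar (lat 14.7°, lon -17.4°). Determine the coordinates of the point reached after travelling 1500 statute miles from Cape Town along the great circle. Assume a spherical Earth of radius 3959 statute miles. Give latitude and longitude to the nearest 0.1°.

Write both endpoints as unit vectors p₁, p₂ with components (cos φ cos λ, cos φ sin λ, sin φ).
The central angle between the endpoints is δ = arccos(p₁·p₂) ≈ 1.036 rad (59.4°). The total great-circle distance is δ·R ≈ 1.036 × 3959 ≈ 4102 mi, so the target fraction is f = 1500/4102 ≈ 0.366.
Interpolate at f ≈ 0.366 with slerp weights a = sin((1−f)δ)/sin δ ≈ 0.710, b = sin(fδ)/sin δ ≈ 0.430.
p = a·p₁ + b·p₂ ≈ (0.956, 0.062, -0.287); φ = arcsin(p_z) ≈ -16.67°, λ = atan2(p_y, p_x) ≈ 3.69°.

≈ lat -16.7°, lon 3.7°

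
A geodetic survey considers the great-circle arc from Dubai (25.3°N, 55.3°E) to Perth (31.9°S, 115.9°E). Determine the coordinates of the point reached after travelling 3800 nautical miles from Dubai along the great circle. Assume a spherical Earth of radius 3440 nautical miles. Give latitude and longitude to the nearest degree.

≈ (20°S, 101°E)

From cos δ = sin φ₁ sin φ₂ + cos φ₁ cos φ₂ cos Δλ, the central angle is δ ≈ 1.419 rad (81.3°). The total great-circle distance is δ·R ≈ 1.419 × 3440 ≈ 4882 nmi, so the target fraction is f = 3800/4882 ≈ 0.778.
Interpolate at f ≈ 0.778 with slerp weights a = sin((1−f)δ)/sin δ ≈ 0.313, b = sin(fδ)/sin δ ≈ 0.904.
p = a·p₁ + b·p₂ ≈ (-0.174, 0.923, -0.344); φ = arcsin(p_z) ≈ -20.11°, λ = atan2(p_y, p_x) ≈ 100.68°.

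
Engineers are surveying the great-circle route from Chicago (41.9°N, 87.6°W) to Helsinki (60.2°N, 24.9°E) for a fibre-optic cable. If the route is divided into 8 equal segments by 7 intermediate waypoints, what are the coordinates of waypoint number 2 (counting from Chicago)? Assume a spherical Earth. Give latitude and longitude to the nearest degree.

The haversine formula gives a central angle δ ≈ 1.117 rad (64.0°) between the endpoints.
Interpolate at f = 2/8 with slerp weights a = sin((1−f)δ)/sin δ ≈ 0.827, b = sin(fδ)/sin δ ≈ 0.307.
p = a·p₁ + b·p₂ ≈ (0.164, -0.551, 0.818); φ = arcsin(p_z) ≈ 54.92°, λ = atan2(p_y, p_x) ≈ -73.41°.

≈ (55°N, 73°W)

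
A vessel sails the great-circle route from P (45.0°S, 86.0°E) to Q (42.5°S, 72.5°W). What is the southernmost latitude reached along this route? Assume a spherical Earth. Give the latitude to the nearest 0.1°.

≈ 79.0°S

The great circle lies in the plane with unit normal n̂ = (p₁ × p₂)/|p₁ × p₂|.
Here n̂_z ≈ -0.191; the vertex latitude is φ_max = arccos|n̂_z| ≈ 79.0°.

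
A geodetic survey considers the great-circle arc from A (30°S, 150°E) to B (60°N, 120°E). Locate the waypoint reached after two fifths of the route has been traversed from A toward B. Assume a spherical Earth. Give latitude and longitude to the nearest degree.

≈ (6°N, 141°E)

The haversine formula gives a central angle δ ≈ 1.629 rad (93.3°) between the endpoints.
Interpolate at f = 2/5 with slerp weights a = sin((1−f)δ)/sin δ ≈ 0.830, b = sin(fδ)/sin δ ≈ 0.607.
p = a·p₁ + b·p₂ ≈ (-0.775, 0.623, 0.111); φ = arcsin(p_z) ≈ 6.36°, λ = atan2(p_y, p_x) ≈ 141.21°.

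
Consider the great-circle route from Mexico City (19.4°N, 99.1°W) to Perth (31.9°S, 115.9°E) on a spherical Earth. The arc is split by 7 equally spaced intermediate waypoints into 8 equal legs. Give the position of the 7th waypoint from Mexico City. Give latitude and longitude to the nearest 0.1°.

≈ (34.2°S, 137.6°E)

Write both endpoints as unit vectors p₁, p₂ with components (cos φ cos λ, cos φ sin λ, sin φ).
The central angle between the endpoints is δ = arccos(p₁·p₂) ≈ 2.553 rad (146.3°).
Interpolate at f = 7/8 with slerp weights a = sin((1−f)δ)/sin δ ≈ 0.565, b = sin(fδ)/sin δ ≈ 1.419.
p = a·p₁ + b·p₂ ≈ (-0.610, 0.558, -0.562); φ = arcsin(p_z) ≈ -34.22°, λ = atan2(p_y, p_x) ≈ 137.58°.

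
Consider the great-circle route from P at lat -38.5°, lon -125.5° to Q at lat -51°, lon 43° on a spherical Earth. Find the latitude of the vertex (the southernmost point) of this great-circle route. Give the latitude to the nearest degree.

The great circle lies in the plane with unit normal n̂ = (p₁ × p₂)/|p₁ × p₂|.
Here n̂_z ≈ +0.098; the vertex latitude is φ_max = arccos|n̂_z| ≈ 84.4°.
Check via Clairaut: cos φ_max = |cos φ₁| · sin C = cos(38.5°)·sin(172.8°) ≈ 0.098, again giving ≈ 84.4°.

≈ -84°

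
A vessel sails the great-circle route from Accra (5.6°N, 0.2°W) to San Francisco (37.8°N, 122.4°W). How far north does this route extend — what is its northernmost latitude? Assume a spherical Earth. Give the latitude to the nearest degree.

≈ 45°N

The great circle lies in the plane with unit normal n̂ = (p₁ × p₂)/|p₁ × p₂|.
Here n̂_z ≈ -0.713; the vertex latitude is φ_max = arccos|n̂_z| ≈ 44.5°.
Check via Clairaut: cos φ_max = |cos φ₁| · sin C = cos(5.6°)·sin(45.8°) ≈ 0.713, again giving ≈ 44.5°.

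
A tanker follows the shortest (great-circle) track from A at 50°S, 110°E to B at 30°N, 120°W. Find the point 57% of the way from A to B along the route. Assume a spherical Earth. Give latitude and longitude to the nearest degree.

Write both endpoints as unit vectors p₁, p₂ with components (cos φ cos λ, cos φ sin λ, sin φ).
The central angle between the endpoints is δ = arccos(p₁·p₂) ≈ 2.405 rad (137.8°).
Interpolate at f = 0.57 with slerp weights a = sin((1−f)δ)/sin δ ≈ 1.280, b = sin(fδ)/sin δ ≈ 1.459.
p = a·p₁ + b·p₂ ≈ (-0.913, -0.321, -0.251); φ = arcsin(p_z) ≈ -14.51°, λ = atan2(p_y, p_x) ≈ -160.60°.

≈ 15°S, 161°W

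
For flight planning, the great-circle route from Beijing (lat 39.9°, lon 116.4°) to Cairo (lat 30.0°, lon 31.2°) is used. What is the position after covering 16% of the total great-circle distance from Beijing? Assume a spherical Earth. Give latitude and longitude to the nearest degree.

From cos δ = sin φ₁ sin φ₂ + cos φ₁ cos φ₂ cos Δλ, the central angle is δ ≈ 1.185 rad (67.9°).
Interpolate at f = 0.16 with slerp weights a = sin((1−f)δ)/sin δ ≈ 0.906, b = sin(fδ)/sin δ ≈ 0.203.
p = a·p₁ + b·p₂ ≈ (-0.158, 0.714, 0.683); φ = arcsin(p_z) ≈ 43.04°, λ = atan2(p_y, p_x) ≈ 102.50°.

≈ lat 43°, lon 103°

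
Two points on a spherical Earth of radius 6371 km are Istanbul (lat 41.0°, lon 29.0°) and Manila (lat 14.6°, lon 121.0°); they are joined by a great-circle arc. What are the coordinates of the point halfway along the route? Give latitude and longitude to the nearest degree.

From cos δ = sin φ₁ sin φ₂ + cos φ₁ cos φ₂ cos Δλ, the central angle is δ ≈ 1.430 rad (82.0°).
Interpolate at f = 1/2 with slerp weights a = sin((1−f)δ)/sin δ ≈ 0.662, b = sin(fδ)/sin δ ≈ 0.662.
p = a·p₁ + b·p₂ ≈ (0.107, 0.792, 0.601); φ = arcsin(p_z) ≈ 36.97°, λ = atan2(p_y, p_x) ≈ 82.30°.

≈ lat 37°, lon 82°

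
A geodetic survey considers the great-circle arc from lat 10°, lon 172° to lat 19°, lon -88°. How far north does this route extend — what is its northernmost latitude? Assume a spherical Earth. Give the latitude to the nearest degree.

The great circle lies in the plane with unit normal n̂ = (p₁ × p₂)/|p₁ × p₂|.
Here n̂_z ≈ +0.922; the vertex latitude is φ_max = arccos|n̂_z| ≈ 22.8°.
Check via Clairaut: cos φ_max = |cos φ₁| · sin C = cos(10.0°)·sin(69.4°) ≈ 0.922, again giving ≈ 22.8°.

≈ 23°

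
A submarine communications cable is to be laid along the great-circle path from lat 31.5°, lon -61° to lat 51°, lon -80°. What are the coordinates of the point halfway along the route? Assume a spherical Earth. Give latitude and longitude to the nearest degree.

≈ lat 42°, lon -69°

Convert each endpoint to a unit vector on the sphere (x = cos φ cos λ, y = cos φ sin λ, z = sin φ).
The central angle between the endpoints is δ = arccos(p₁·p₂) ≈ 0.419 rad (24.0°).
Interpolate at f = 1/2 with slerp weights a = sin((1−f)δ)/sin δ ≈ 0.511, b = sin(fδ)/sin δ ≈ 0.511.
p = a·p₁ + b·p₂ ≈ (0.267, -0.698, 0.664); φ = arcsin(p_z) ≈ 41.63°, λ = atan2(p_y, p_x) ≈ -69.06°.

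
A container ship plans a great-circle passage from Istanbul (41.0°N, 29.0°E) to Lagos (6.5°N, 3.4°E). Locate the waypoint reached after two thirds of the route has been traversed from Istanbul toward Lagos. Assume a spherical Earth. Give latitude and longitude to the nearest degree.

Convert each endpoint to a unit vector on the sphere (x = cos φ cos λ, y = cos φ sin λ, z = sin φ).
The central angle between the endpoints is δ = arccos(p₁·p₂) ≈ 0.722 rad (41.4°).
Interpolate at f = 2/3 with slerp weights a = sin((1−f)δ)/sin δ ≈ 0.361, b = sin(fδ)/sin δ ≈ 0.701.
p = a·p₁ + b·p₂ ≈ (0.933, 0.173, 0.316); φ = arcsin(p_z) ≈ 18.42°, λ = atan2(p_y, p_x) ≈ 10.52°.

≈ 18°N, 11°E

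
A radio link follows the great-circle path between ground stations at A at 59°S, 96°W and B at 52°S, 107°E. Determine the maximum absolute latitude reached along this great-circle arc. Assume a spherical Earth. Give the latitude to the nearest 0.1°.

The great circle lies in the plane with unit normal n̂ = (p₁ × p₂)/|p₁ × p₂|.
Here n̂_z ≈ -0.134; the vertex latitude is φ_max = arccos|n̂_z| ≈ 82.3°.
Check via Clairaut: cos φ_max = |cos φ₁| · sin C = cos(59.0°)·sin(164.9°) ≈ 0.134, again giving ≈ 82.3°.

≈ 82.3°S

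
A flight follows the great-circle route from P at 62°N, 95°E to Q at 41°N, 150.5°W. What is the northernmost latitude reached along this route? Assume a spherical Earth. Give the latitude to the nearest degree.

≈ 69°N

The great circle lies in the plane with unit normal n̂ = (p₁ × p₂)/|p₁ × p₂|.
Here n̂_z ≈ +0.358; the vertex latitude is φ_max = arccos|n̂_z| ≈ 69.0°.
Check via Clairaut: cos φ_max = |cos φ₁| · sin C = cos(62.0°)·sin(49.6°) ≈ 0.358, again giving ≈ 69.0°.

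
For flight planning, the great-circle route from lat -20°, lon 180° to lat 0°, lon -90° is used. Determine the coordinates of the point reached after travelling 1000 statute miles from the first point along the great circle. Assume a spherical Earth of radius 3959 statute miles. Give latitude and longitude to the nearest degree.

From cos δ = sin φ₁ sin φ₂ + cos φ₁ cos φ₂ cos Δλ, the central angle is δ ≈ 1.571 rad (90.0°). The total great-circle distance is δ·R ≈ 1.571 × 3959 ≈ 6219 mi, so the target fraction is f = 1000/6219 ≈ 0.161.
Interpolate at f ≈ 0.161 with slerp weights a = sin((1−f)δ)/sin δ ≈ 0.968, b = sin(fδ)/sin δ ≈ 0.250.
p = a·p₁ + b·p₂ ≈ (-0.910, -0.250, -0.331); φ = arcsin(p_z) ≈ -19.34°, λ = atan2(p_y, p_x) ≈ -164.64°.

≈ lat -19°, lon -165°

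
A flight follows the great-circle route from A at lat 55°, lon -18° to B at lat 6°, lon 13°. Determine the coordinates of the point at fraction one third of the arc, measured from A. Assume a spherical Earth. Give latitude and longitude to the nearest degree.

≈ lat 40°, lon -3°

Write both endpoints as unit vectors p₁, p₂ with components (cos φ cos λ, cos φ sin λ, sin φ).
The central angle between the endpoints is δ = arccos(p₁·p₂) ≈ 0.959 rad (54.9°).
Interpolate at f = 1/3 with slerp weights a = sin((1−f)δ)/sin δ ≈ 0.729, b = sin(fδ)/sin δ ≈ 0.384.
p = a·p₁ + b·p₂ ≈ (0.770, -0.043, 0.637); φ = arcsin(p_z) ≈ 39.58°, λ = atan2(p_y, p_x) ≈ -3.22°.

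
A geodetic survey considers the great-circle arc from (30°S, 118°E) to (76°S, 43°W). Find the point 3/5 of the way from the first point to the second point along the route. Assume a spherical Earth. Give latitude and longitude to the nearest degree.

Convert each endpoint to a unit vector on the sphere (x = cos φ cos λ, y = cos φ sin λ, z = sin φ).
The central angle between the endpoints is δ = arccos(p₁·p₂) ≈ 1.280 rad (73.3°).
Interpolate at f = 3/5 with slerp weights a = sin((1−f)δ)/sin δ ≈ 0.511, b = sin(fδ)/sin δ ≈ 0.725.
p = a·p₁ + b·p₂ ≈ (-0.080, 0.271, -0.959); φ = arcsin(p_z) ≈ -73.57°, λ = atan2(p_y, p_x) ≈ 106.35°.

≈ (74°S, 106°E)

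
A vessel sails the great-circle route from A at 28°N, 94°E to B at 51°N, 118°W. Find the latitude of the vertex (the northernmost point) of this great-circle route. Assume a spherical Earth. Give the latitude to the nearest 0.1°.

The great circle lies in the plane with unit normal n̂ = (p₁ × p₂)/|p₁ × p₂|.
Here n̂_z ≈ +0.296; the vertex latitude is φ_max = arccos|n̂_z| ≈ 72.8°.
Check via Clairaut: cos φ_max = |cos φ₁| · sin C = cos(28.0°)·sin(19.6°) ≈ 0.296, again giving ≈ 72.8°.

≈ 72.8°N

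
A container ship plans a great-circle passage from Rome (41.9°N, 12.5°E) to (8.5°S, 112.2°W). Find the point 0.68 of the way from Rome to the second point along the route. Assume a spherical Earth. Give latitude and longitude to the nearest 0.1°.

Write both endpoints as unit vectors p₁, p₂ with components (cos φ cos λ, cos φ sin λ, sin φ).
The central angle between the endpoints is δ = arccos(p₁·p₂) ≈ 2.115 rad (121.2°).
Interpolate at f = 0.68 with slerp weights a = sin((1−f)δ)/sin δ ≈ 0.732, b = sin(fδ)/sin δ ≈ 1.159.
p = a·p₁ + b·p₂ ≈ (0.099, -0.943, 0.318); φ = arcsin(p_z) ≈ 18.52°, λ = atan2(p_y, p_x) ≈ -84.01°.

≈ (18.5°N, 84.0°W)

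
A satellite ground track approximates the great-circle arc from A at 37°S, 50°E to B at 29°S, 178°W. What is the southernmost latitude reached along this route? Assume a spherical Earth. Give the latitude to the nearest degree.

≈ 58°S

The great circle lies in the plane with unit normal n̂ = (p₁ × p₂)/|p₁ × p₂|.
Here n̂_z ≈ +0.527; the vertex latitude is φ_max = arccos|n̂_z| ≈ 58.2°.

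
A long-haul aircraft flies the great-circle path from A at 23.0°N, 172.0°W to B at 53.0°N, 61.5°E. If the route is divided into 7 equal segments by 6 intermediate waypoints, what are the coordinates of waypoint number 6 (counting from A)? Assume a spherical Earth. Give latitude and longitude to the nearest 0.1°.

≈ 60.4°N, 81.2°E

Write both endpoints as unit vectors p₁, p₂ with components (cos φ cos λ, cos φ sin λ, sin φ).
The central angle between the endpoints is δ = arccos(p₁·p₂) ≈ 1.588 rad (91.0°).
Interpolate at f = 6/7 with slerp weights a = sin((1−f)δ)/sin δ ≈ 0.225, b = sin(fδ)/sin δ ≈ 0.978.
p = a·p₁ + b·p₂ ≈ (0.076, 0.489, 0.869); φ = arcsin(p_z) ≈ 60.37°, λ = atan2(p_y, p_x) ≈ 81.18°.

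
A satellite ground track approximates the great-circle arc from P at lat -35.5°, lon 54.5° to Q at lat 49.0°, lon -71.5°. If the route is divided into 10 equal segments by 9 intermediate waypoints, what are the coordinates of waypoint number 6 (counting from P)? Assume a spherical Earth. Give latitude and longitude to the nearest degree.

Write both endpoints as unit vectors p₁, p₂ with components (cos φ cos λ, cos φ sin λ, sin φ).
The central angle between the endpoints is δ = arccos(p₁·p₂) ≈ 2.422 rad (138.8°).
Interpolate at f = 6/10 with slerp weights a = sin((1−f)δ)/sin δ ≈ 1.251, b = sin(fδ)/sin δ ≈ 1.507.
p = a·p₁ + b·p₂ ≈ (0.905, -0.109, 0.411); φ = arcsin(p_z) ≈ 24.27°, λ = atan2(p_y, p_x) ≈ -6.84°.

≈ lat 24°, lon -7°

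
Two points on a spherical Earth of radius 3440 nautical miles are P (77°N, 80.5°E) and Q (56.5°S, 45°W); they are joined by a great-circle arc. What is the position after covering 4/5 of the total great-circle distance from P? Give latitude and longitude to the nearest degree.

Convert each endpoint to a unit vector on the sphere (x = cos φ cos λ, y = cos φ sin λ, z = sin φ).
The central angle between the endpoints is δ = arccos(p₁·p₂) ≈ 2.656 rad (152.2°).
Interpolate at f = 4/5 with slerp weights a = sin((1−f)δ)/sin δ ≈ 1.086, b = sin(fδ)/sin δ ≈ 1.823.
p = a·p₁ + b·p₂ ≈ (0.752, -0.471, -0.462); φ = arcsin(p_z) ≈ -27.50°, λ = atan2(p_y, p_x) ≈ -32.04°.

≈ (28°S, 32°W)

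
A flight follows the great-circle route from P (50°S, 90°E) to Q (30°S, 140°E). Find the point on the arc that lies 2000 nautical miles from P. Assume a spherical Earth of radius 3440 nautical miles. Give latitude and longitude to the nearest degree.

Convert each endpoint to a unit vector on the sphere (x = cos φ cos λ, y = cos φ sin λ, z = sin φ).
The central angle between the endpoints is δ = arccos(p₁·p₂) ≈ 0.736 rad (42.2°). The total great-circle distance is δ·R ≈ 0.736 × 3440 ≈ 2533 nmi, so the target fraction is f = 2000/2533 ≈ 0.789.
Interpolate at f ≈ 0.789 with slerp weights a = sin((1−f)δ)/sin δ ≈ 0.230, b = sin(fδ)/sin δ ≈ 0.818.
p = a·p₁ + b·p₂ ≈ (-0.542, 0.603, -0.585); φ = arcsin(p_z) ≈ -35.80°, λ = atan2(p_y, p_x) ≈ 131.97°.

≈ (36°S, 132°E)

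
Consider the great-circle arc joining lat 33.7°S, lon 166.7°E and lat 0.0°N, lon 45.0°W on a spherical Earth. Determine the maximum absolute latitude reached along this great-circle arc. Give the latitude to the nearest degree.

≈ 52°S

The great circle lies in the plane with unit normal n̂ = (p₁ × p₂)/|p₁ × p₂|.
Here n̂_z ≈ +0.619; the vertex latitude is φ_max = arccos|n̂_z| ≈ 51.8°.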